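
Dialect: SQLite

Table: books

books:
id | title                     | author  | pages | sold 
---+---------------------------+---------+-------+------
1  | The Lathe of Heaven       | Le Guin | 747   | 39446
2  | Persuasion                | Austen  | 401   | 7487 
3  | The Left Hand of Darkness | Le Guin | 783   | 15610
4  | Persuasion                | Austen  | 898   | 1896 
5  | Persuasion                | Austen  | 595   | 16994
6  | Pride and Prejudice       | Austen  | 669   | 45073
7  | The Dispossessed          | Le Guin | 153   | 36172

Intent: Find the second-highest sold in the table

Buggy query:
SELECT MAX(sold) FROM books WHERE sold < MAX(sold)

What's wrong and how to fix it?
Bug: MAX(sold) on the right of the comparison is an aggregate-in-WHERE error

Fix: Put the inner MAX in a scalar subquery

Corrected query:
SELECT MAX(sold) FROM books WHERE sold < (SELECT MAX(sold) FROM books)

Result:
MAX(sold)
---------
39446    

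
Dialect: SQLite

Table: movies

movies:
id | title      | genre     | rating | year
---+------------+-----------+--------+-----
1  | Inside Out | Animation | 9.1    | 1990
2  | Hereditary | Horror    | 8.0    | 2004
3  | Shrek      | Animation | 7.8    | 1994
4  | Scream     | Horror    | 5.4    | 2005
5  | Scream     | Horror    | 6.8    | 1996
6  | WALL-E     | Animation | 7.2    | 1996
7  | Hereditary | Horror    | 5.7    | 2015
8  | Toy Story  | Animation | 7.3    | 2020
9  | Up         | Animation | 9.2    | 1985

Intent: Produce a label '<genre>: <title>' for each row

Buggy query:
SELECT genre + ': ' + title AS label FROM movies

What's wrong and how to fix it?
Bug: SQLite uses || for string concatenation; + coerces text to numbers (yielding 0)

Fix: Use the || operator for string concatenation

Corrected query:
SELECT genre || ': ' || title AS label FROM movies

Result:
label                
---------------------
Animation: Inside Out
Horror: Hereditary   
Animation: Shrek     
Horror: Scream       
Horror: Scream       
Animation: WALL-E    
Horror: Hereditary   
Animation: Toy Story 
Animation: Up        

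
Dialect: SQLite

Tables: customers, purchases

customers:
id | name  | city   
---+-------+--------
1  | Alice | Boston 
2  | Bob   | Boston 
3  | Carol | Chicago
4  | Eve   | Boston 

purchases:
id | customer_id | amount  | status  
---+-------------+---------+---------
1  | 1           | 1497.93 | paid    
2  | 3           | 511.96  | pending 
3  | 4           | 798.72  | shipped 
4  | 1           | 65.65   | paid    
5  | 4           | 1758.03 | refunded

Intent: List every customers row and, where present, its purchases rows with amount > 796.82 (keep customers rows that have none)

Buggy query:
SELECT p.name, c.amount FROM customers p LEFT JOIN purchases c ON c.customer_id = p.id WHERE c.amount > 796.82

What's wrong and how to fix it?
Bug: Filtering c.amount in WHERE discards the NULL rows produced by LEFT JOIN, turning it into an inner join

Fix: Put 'c.amount > 796.82' in the JOIN's ON clause instead of WHERE

Corrected query:
SELECT p.name, c.amount FROM customers p LEFT JOIN purchases c ON c.customer_id = p.id AND c.amount > 796.82

Result:
name  | amount 
------+--------
Alice | 1497.93
Bob   | NULL   
Carol | NULL   
Eve   | 798.72 
Eve   | 1758.03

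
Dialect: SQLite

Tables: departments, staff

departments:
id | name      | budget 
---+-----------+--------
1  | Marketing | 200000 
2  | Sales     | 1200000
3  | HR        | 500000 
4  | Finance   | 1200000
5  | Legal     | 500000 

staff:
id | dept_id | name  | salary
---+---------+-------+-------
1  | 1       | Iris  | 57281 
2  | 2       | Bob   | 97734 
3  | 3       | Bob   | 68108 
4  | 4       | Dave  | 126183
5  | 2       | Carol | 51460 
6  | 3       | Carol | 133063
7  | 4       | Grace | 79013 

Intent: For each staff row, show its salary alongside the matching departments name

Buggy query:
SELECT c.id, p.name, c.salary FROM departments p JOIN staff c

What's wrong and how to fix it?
Bug: JOIN with no ON clause produces a cartesian product; every staff row pairs with every departments row

Fix: Specify the join condition linking the foreign key to the parent id

Corrected query:
SELECT c.id, p.name, c.salary FROM departments p JOIN staff c ON c.dept_id = p.id

Result:
id | name      | salary
---+-----------+-------
1  | Marketing | 57281 
2  | Sales     | 97734 
3  | HR        | 68108 
4  | Finance   | 126183
5  | Sales     | 51460 
6  | HR        | 133063
7  | Finance   | 79013 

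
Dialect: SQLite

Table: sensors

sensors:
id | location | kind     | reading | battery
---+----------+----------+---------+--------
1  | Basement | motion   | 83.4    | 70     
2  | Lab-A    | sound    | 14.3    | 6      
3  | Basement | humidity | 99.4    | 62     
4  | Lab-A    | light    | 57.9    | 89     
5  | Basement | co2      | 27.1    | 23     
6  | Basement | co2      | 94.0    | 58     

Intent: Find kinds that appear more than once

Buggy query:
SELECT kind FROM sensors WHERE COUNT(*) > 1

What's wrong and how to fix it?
Bug: COUNT(*) is an aggregate and cannot be used in WHERE

Fix: GROUP BY kind, then filter groups with HAVING COUNT(*) > 1

Corrected query:
SELECT kind FROM sensors GROUP BY kind HAVING COUNT(*) > 1

Result:
kind
----
co2 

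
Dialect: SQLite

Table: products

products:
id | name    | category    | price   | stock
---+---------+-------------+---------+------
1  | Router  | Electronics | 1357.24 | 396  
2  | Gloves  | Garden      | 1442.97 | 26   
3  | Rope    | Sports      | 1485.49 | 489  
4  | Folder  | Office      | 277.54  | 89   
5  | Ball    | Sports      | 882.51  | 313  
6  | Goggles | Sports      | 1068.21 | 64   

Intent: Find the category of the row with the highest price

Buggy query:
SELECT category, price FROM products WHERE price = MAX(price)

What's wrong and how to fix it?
Bug: MAX(price) is an aggregate and cannot be used directly in WHERE

Fix: Use a subquery: WHERE price = (SELECT MAX(price) FROM products)

Corrected query:
SELECT category, price FROM products WHERE price = (SELECT MAX(price) FROM products)

Result:
category | price  
---------+--------
Sports   | 1485.49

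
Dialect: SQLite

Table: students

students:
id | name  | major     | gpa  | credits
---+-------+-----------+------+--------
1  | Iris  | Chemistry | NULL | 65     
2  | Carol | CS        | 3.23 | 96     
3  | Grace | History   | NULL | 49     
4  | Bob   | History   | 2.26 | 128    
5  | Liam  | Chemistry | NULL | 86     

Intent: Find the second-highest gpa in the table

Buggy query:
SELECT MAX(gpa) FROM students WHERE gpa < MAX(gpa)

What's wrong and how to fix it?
Bug: MAX(gpa) on the right of the comparison is an aggregate-in-WHERE error

Fix: Compute the overall MAX in a subquery, then take MAX of rows below it

Corrected query:
SELECT MAX(gpa) FROM students WHERE gpa < (SELECT MAX(gpa) FROM students)

Result:
MAX(gpa)
--------
2.26    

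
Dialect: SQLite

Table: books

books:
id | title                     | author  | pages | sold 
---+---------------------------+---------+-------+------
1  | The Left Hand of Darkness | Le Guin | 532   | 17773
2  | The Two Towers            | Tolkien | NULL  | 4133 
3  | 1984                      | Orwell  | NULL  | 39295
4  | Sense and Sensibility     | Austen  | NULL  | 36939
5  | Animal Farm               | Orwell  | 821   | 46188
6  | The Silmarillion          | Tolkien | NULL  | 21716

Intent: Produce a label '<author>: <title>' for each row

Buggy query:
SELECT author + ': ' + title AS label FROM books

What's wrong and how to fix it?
Bug: SQLite uses || for string concatenation; + coerces text to numbers (yielding 0)

Fix: Replace + with || to concatenate text

Corrected query:
SELECT author || ': ' || title AS label FROM books

Result:
label                             
----------------------------------
Le Guin: The Left Hand of Darkness
Tolkien: The Two Towers           
Orwell: 1984                      
Austen: Sense and Sensibility     
Orwell: Animal Farm               
Tolkien: The Silmarillion         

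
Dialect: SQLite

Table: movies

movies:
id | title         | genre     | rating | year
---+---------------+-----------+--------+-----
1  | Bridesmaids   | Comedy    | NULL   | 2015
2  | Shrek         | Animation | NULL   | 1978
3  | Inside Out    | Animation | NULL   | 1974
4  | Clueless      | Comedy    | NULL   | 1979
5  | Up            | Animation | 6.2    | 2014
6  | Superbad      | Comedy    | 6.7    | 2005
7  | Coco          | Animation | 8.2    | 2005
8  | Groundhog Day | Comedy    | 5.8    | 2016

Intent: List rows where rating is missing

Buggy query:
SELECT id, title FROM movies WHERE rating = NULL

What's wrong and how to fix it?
Bug: '= NULL' is always unknown in SQL three-valued logic, so no rows match

Fix: Replace '= NULL' with 'IS NULL'

Corrected query:
SELECT id, title FROM movies WHERE rating IS NULL

Result:
id | title      
---+------------
1  | Bridesmaids
2  | Shrek      
3  | Inside Out 
4  | Clueless   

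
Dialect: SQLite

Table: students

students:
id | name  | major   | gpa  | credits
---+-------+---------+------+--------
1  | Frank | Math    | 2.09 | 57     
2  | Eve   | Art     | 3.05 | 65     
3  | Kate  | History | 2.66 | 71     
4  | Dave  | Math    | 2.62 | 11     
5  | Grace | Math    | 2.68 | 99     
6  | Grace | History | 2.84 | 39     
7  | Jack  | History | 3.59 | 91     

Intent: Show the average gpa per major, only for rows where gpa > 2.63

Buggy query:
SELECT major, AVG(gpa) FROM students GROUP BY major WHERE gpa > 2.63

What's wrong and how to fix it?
Bug: WHERE cannot follow GROUP BY

Fix: Move the WHERE clause before GROUP BY

Corrected query:
SELECT major, AVG(gpa) FROM students WHERE gpa > 2.63 GROUP BY major

Result:
major   | AVG(gpa)
--------+---------
Art     | 3.05    
History | 3.03    
Math    | 2.68    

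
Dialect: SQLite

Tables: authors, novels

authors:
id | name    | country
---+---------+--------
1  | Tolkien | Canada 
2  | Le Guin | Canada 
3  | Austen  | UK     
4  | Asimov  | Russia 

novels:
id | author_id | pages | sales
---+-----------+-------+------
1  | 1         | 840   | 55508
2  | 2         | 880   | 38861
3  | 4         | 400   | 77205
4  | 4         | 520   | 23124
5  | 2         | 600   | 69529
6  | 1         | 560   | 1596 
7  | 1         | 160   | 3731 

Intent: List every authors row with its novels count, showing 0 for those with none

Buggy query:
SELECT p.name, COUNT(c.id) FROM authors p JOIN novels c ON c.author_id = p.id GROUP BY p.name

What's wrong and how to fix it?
Bug: An inner join excludes parents with zero children

Fix: Switch to LEFT JOIN to retain unmatched parent rows

Corrected query:
SELECT p.name, COUNT(c.id) FROM authors p LEFT JOIN novels c ON c.author_id = p.id GROUP BY p.name

Result:
name    | COUNT(c.id)
--------+------------
Asimov  | 2          
Austen  | 0          
Le Guin | 2          
Tolkien | 3          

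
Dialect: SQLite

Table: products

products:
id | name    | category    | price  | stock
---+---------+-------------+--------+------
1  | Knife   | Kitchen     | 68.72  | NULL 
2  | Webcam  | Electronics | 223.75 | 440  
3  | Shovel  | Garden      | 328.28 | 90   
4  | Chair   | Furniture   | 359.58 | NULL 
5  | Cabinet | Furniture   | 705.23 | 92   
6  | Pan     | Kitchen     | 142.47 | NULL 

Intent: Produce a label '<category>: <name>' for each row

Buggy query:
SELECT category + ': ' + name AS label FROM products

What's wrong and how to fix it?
Bug: '+' is numeric addition; on text columns SQLite converts them to 0 instead of concatenating

Fix: Use the || operator for string concatenation

Corrected query:
SELECT category || ': ' || name AS label FROM products

Result:
label              
-------------------
Kitchen: Knife     
Electronics: Webcam
Garden: Shovel     
Furniture: Chair   
Furniture: Cabinet 
Kitchen: Pan       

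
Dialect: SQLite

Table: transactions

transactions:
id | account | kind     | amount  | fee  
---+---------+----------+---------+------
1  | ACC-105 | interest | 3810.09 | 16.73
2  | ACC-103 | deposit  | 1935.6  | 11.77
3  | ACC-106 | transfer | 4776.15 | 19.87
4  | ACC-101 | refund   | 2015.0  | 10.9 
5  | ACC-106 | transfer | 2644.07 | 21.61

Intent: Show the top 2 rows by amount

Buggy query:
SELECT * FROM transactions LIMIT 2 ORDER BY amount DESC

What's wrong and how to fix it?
Bug: ORDER BY cannot follow LIMIT; LIMIT is the final clause

Fix: Swap the clauses: ORDER BY first, then LIMIT

Corrected query:
SELECT * FROM transactions ORDER BY amount DESC LIMIT 2

Result:
id | account | kind     | amount  | fee  
---+---------+----------+---------+------
3  | ACC-106 | transfer | 4776.15 | 19.87
1  | ACC-105 | interest | 3810.09 | 16.73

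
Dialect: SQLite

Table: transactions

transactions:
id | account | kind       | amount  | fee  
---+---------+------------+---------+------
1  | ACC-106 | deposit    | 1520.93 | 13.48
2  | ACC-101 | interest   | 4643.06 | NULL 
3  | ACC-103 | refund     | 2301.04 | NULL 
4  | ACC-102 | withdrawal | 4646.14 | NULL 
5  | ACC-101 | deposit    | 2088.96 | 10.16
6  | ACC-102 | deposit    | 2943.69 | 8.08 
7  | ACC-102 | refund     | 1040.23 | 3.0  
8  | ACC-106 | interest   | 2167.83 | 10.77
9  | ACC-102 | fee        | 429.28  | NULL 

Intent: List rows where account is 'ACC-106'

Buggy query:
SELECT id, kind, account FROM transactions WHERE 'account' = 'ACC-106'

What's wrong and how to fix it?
Bug: Single quotes denote string literals in SQL; the column name is being compared as a constant string

Fix: Reference the column as account without single quotes

Corrected query:
SELECT id, kind, account FROM transactions WHERE account = 'ACC-106'

Result:
id | kind     | account
---+----------+--------
1  | deposit  | ACC-106
8  | interest | ACC-106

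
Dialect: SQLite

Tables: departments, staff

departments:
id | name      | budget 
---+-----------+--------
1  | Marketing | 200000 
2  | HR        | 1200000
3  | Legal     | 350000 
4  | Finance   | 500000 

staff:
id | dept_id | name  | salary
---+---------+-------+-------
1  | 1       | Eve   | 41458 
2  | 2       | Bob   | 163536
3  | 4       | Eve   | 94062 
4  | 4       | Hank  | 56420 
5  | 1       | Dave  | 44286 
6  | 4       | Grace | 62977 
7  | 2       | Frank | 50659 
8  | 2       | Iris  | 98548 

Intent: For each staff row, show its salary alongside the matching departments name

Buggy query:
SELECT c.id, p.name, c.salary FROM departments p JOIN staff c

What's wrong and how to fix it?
Bug: JOIN with no ON clause produces a cartesian product; every staff row pairs with every departments row

Fix: Add ON c.dept_id = p.id to the JOIN

Corrected query:
SELECT c.id, p.name, c.salary FROM departments p JOIN staff c ON c.dept_id = p.id

Result:
id | name      | salary
---+-----------+-------
1  | Marketing | 41458 
2  | HR        | 163536
3  | Finance   | 94062 
4  | Finance   | 56420 
5  | Marketing | 44286 
6  | Finance   | 62977 
7  | HR        | 50659 
8  | HR        | 98548 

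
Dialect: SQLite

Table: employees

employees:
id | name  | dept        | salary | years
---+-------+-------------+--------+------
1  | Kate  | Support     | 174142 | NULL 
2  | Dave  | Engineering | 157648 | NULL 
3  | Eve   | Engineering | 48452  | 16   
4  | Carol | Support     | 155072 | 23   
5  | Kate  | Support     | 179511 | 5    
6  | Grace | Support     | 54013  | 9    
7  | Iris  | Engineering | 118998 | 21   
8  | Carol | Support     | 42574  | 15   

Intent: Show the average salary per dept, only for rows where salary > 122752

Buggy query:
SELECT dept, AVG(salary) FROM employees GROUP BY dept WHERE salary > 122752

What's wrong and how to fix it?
Bug: Row-level WHERE must come before GROUP BY in the clause order

Fix: Place WHERE between FROM and GROUP BY

Corrected query:
SELECT dept, AVG(salary) FROM employees WHERE salary > 122752 GROUP BY dept

Result:
dept        | AVG(salary)
------------+------------
Engineering | 157648     
Support     | 169575     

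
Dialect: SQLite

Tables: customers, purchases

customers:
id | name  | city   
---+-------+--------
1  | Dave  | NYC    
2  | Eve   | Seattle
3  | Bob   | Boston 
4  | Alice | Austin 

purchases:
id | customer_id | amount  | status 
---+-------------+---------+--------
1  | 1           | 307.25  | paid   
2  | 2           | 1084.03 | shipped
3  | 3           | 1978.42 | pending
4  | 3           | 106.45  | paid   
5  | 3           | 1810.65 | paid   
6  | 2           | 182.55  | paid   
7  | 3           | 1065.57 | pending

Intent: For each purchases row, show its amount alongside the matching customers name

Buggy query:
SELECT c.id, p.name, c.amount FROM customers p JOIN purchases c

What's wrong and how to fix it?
Bug: Missing join condition: each purchases row is matched to all customers rows instead of just its own

Fix: Add ON c.customer_id = p.id to the JOIN

Corrected query:
SELECT c.id, p.name, c.amount FROM customers p JOIN purchases c ON c.customer_id = p.id

Result:
id | name | amount 
---+------+--------
1  | Dave | 307.25 
2  | Eve  | 1084.03
3  | Bob  | 1978.42
4  | Bob  | 106.45 
5  | Bob  | 1810.65
6  | Eve  | 182.55 
7  | Bob  | 1065.57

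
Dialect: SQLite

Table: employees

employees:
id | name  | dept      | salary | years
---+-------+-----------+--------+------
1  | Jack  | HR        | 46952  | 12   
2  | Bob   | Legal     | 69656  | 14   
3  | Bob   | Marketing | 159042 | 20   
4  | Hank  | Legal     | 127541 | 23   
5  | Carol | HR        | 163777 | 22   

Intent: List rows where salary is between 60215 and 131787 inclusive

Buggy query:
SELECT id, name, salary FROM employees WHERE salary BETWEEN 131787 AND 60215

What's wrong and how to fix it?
Bug: The bounds are reversed; BETWEEN a AND b requires a <= b to match anything

Fix: Swap the bounds so the smaller value comes first

Corrected query:
SELECT id, name, salary FROM employees WHERE salary BETWEEN 60215 AND 131787

Result:
id | name | salary
---+------+-------
2  | Bob  | 69656 
4  | Hank | 127541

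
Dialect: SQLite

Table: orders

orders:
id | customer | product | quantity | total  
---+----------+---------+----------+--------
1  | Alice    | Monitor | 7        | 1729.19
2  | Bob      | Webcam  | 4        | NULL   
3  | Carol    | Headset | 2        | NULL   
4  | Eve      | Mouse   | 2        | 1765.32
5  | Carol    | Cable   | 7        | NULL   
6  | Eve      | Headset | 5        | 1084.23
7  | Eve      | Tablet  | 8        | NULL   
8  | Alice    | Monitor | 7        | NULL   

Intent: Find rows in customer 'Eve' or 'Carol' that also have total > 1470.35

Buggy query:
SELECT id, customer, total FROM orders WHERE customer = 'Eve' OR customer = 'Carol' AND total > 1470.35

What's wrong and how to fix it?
Bug: AND binds tighter than OR, so this parses as customer = 'Eve' OR (customer = 'Carol' AND total > 1470.35)

Fix: Add parentheses around the OR so the AND applies to both alternatives

Corrected query:
SELECT id, customer, total FROM orders WHERE (customer = 'Eve' OR customer = 'Carol') AND total > 1470.35

Result:
id | customer | total  
---+----------+--------
4  | Eve      | 1765.32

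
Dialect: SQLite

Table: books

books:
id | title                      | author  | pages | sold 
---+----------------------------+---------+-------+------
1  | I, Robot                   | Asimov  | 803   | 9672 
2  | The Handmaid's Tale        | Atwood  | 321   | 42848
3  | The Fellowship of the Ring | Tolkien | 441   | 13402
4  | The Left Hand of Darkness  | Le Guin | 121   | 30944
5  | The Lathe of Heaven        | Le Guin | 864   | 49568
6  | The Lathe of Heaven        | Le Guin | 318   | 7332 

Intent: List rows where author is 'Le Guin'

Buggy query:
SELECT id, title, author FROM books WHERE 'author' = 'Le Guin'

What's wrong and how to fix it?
Bug: 'author' in single quotes is a string literal, not the column; the comparison is literal-vs-literal and never true

Fix: Reference the column as author without single quotes

Corrected query:
SELECT id, title, author FROM books WHERE author = 'Le Guin'

Result:
id | title                     | author 
---+---------------------------+--------
4  | The Left Hand of Darkness | Le Guin
5  | The Lathe of Heaven       | Le Guin
6  | The Lathe of Heaven       | Le Guin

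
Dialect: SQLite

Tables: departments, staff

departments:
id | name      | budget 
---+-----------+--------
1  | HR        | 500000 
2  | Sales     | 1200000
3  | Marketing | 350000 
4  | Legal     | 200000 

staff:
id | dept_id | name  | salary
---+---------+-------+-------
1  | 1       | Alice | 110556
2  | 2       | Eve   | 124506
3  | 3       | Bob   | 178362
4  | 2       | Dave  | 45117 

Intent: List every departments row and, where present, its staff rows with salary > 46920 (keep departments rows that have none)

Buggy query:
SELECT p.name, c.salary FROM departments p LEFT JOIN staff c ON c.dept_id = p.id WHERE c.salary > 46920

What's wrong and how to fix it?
Bug: A WHERE condition on the right-hand table after LEFT JOIN drops unmatched parents

Fix: Move the right-table condition into the ON clause so unmatched parents are kept

Corrected query:
SELECT p.name, c.salary FROM departments p LEFT JOIN staff c ON c.dept_id = p.id AND c.salary > 46920

Result:
name      | salary
----------+-------
HR        | 110556
Sales     | 124506
Marketing | 178362
Legal     | NULL  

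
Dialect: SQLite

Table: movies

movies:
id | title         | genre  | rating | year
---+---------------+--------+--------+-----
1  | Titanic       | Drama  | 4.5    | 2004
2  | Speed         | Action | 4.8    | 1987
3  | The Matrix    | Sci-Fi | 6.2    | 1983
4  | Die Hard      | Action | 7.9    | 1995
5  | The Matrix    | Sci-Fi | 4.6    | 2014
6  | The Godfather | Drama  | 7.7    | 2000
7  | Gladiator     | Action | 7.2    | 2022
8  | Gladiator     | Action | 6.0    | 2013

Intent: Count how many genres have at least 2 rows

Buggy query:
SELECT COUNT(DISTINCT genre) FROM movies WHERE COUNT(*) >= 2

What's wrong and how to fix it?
Bug: COUNT(*) cannot appear in WHERE; the per-group count doesn't exist yet

Fix: Group first with HAVING COUNT(*) >= 2, then COUNT the resulting groups

Corrected query:
SELECT COUNT(*) FROM (SELECT genre FROM movies GROUP BY genre HAVING COUNT(*) >= 2)

Result:
COUNT(*)
--------
3       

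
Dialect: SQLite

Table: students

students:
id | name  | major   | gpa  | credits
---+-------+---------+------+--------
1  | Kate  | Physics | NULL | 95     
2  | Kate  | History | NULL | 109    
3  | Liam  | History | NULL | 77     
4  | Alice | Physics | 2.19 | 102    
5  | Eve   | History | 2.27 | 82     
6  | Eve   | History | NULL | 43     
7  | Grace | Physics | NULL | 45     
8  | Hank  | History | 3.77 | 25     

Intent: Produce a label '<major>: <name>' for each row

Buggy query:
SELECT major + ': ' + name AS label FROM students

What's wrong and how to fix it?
Bug: '+' is numeric addition; on text columns SQLite converts them to 0 instead of concatenating

Fix: Replace + with || to concatenate text

Corrected query:
SELECT major || ': ' || name AS label FROM students

Result:
label         
--------------
Physics: Kate 
History: Kate 
History: Liam 
Physics: Alice
History: Eve  
History: Eve  
Physics: Grace
History: Hank 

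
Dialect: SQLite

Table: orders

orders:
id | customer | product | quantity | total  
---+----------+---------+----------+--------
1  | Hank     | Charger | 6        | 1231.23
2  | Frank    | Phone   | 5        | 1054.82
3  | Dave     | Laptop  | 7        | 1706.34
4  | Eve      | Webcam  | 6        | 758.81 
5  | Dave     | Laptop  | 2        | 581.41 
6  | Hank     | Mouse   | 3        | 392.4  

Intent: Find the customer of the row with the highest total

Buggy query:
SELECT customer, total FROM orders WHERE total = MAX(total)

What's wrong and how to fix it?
Bug: MAX(total) is an aggregate and cannot be used directly in WHERE

Fix: Wrap MAX in a scalar subquery so WHERE compares against a single value

Corrected query:
SELECT customer, total FROM orders WHERE total = (SELECT MAX(total) FROM orders)

Result:
customer | total  
---------+--------
Dave     | 1706.34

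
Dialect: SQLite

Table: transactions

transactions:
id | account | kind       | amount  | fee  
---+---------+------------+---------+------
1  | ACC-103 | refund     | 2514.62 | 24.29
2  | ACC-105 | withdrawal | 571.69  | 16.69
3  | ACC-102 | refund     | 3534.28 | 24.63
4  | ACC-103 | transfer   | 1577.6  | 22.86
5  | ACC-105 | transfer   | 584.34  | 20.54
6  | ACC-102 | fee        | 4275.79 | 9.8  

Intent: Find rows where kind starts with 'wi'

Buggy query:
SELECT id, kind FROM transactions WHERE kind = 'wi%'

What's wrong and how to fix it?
Bug: '=' compares the literal string including the % character; pattern matching needs LIKE

Fix: Replace '=' with LIKE so 'wi%' is treated as a pattern

Corrected query:
SELECT id, kind FROM transactions WHERE kind LIKE 'wi%'

Result:
id | kind      
---+-----------
2  | withdrawal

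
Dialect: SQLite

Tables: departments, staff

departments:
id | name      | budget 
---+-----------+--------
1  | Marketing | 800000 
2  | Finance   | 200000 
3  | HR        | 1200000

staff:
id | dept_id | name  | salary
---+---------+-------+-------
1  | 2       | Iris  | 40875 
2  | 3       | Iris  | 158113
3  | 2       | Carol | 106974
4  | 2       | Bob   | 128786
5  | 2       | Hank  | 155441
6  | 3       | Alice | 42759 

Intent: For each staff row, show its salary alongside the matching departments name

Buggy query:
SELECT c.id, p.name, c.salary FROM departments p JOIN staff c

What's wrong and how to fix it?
Bug: JOIN with no ON clause produces a cartesian product; every staff row pairs with every departments row

Fix: Specify the join condition linking the foreign key to the parent id

Corrected query:
SELECT c.id, p.name, c.salary FROM departments p JOIN staff c ON c.dept_id = p.id

Result:
id | name    | salary
---+---------+-------
1  | Finance | 40875 
2  | HR      | 158113
3  | Finance | 106974
4  | Finance | 128786
5  | Finance | 155441
6  | HR      | 42759 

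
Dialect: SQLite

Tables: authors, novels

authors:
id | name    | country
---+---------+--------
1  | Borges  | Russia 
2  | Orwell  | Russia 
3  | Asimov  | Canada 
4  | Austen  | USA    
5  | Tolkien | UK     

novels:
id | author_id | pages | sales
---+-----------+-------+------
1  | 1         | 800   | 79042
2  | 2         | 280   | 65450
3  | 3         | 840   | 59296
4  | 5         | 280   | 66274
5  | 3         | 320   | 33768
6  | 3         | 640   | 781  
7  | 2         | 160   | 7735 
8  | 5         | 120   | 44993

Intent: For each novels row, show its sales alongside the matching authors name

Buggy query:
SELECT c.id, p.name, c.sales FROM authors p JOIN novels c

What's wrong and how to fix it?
Bug: Missing join condition: each novels row is matched to all authors rows instead of just its own

Fix: Add ON c.author_id = p.id to the JOIN

Corrected query:
SELECT c.id, p.name, c.sales FROM authors p JOIN novels c ON c.author_id = p.id

Result:
id | name    | sales
---+---------+------
1  | Borges  | 79042
2  | Orwell  | 65450
3  | Asimov  | 59296
4  | Tolkien | 66274
5  | Asimov  | 33768
6  | Asimov  | 781  
7  | Orwell  | 7735 
8  | Tolkien | 44993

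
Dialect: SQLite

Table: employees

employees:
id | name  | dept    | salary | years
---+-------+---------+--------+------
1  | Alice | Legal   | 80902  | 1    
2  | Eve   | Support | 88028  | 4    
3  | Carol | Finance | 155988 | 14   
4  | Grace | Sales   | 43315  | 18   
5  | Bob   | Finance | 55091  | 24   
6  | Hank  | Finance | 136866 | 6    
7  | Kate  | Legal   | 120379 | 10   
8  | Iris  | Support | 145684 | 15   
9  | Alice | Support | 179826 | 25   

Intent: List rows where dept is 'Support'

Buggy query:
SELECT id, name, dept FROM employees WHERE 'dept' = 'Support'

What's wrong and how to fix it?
Bug: Single quotes denote string literals in SQL; the column name is being compared as a constant string

Fix: Reference the column as dept without single quotes

Corrected query:
SELECT id, name, dept FROM employees WHERE dept = 'Support'

Result:
id | name  | dept   
---+-------+--------
2  | Eve   | Support
8  | Iris  | Support
9  | Alice | Support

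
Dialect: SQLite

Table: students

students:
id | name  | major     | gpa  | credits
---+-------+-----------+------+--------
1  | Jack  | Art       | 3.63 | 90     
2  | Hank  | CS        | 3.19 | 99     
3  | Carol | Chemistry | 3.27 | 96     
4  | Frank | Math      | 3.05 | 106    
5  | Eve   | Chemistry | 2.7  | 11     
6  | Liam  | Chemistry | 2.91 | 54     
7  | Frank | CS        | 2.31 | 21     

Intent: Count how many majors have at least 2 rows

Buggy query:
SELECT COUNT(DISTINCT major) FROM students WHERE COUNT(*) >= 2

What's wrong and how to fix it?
Bug: COUNT(*) cannot appear in WHERE; the per-group count doesn't exist yet

Fix: Group first with HAVING COUNT(*) >= 2, then COUNT the resulting groups

Corrected query:
SELECT COUNT(*) FROM (SELECT major FROM students GROUP BY major HAVING COUNT(*) >= 2)

Result:
COUNT(*)
--------
2       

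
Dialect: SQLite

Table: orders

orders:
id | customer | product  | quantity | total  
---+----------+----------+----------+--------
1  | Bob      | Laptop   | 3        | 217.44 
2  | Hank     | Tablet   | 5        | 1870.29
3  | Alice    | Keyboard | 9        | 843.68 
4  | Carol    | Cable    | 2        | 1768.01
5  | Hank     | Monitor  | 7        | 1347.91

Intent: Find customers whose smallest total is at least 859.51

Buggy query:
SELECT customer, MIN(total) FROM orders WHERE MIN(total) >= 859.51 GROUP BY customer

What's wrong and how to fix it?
Bug: Aggregates like MIN are computed per group after WHERE runs

Fix: Replace WHERE with HAVING after the GROUP BY

Corrected query:
SELECT customer, MIN(total) FROM orders GROUP BY customer HAVING MIN(total) >= 859.51

Result:
customer | MIN(total)
---------+-----------
Carol    | 1768.01   
Hank     | 1347.91   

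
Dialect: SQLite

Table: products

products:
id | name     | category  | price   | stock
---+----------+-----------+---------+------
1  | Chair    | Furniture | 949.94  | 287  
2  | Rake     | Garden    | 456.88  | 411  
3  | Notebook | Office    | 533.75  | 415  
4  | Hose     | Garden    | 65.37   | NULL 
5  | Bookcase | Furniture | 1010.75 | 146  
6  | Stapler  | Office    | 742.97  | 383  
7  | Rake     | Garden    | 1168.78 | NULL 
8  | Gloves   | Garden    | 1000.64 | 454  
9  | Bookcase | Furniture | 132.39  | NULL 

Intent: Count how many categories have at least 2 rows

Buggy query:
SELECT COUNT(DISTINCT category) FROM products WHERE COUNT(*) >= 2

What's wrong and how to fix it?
Bug: COUNT(*) cannot appear in WHERE; the per-group count doesn't exist yet

Fix: Group first with HAVING COUNT(*) >= 2, then COUNT the resulting groups

Corrected query:
SELECT COUNT(*) FROM (SELECT category FROM products GROUP BY category HAVING COUNT(*) >= 2)

Result:
COUNT(*)
--------
3       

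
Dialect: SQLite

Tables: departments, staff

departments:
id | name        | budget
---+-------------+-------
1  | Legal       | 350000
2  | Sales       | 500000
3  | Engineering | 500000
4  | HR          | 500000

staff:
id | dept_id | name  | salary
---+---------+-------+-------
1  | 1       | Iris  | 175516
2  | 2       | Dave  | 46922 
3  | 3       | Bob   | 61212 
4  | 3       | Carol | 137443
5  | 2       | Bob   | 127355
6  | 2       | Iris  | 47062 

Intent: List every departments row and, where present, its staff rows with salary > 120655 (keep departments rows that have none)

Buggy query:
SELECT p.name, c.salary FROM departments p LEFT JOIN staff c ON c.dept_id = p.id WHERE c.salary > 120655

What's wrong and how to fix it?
Bug: A WHERE condition on the right-hand table after LEFT JOIN drops unmatched parents

Fix: Put 'c.salary > 120655' in the JOIN's ON clause instead of WHERE

Corrected query:
SELECT p.name, c.salary FROM departments p LEFT JOIN staff c ON c.dept_id = p.id AND c.salary > 120655

Result:
name        | salary
------------+-------
Legal       | 175516
Sales       | 127355
Engineering | 137443
HR          | NULL  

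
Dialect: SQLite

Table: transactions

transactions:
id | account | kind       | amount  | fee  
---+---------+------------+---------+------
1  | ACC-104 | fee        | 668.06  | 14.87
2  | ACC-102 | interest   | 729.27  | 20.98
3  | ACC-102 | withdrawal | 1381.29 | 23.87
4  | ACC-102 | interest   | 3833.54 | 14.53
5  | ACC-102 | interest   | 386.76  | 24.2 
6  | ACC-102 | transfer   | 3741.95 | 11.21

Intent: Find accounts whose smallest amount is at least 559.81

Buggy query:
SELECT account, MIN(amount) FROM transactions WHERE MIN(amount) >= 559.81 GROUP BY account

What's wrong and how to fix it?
Bug: MIN() in WHERE is a misuse of aggregate

Fix: Replace WHERE with HAVING after the GROUP BY

Corrected query:
SELECT account, MIN(amount) FROM transactions GROUP BY account HAVING MIN(amount) >= 559.81

Result:
account | MIN(amount)
--------+------------
ACC-104 | 668.06     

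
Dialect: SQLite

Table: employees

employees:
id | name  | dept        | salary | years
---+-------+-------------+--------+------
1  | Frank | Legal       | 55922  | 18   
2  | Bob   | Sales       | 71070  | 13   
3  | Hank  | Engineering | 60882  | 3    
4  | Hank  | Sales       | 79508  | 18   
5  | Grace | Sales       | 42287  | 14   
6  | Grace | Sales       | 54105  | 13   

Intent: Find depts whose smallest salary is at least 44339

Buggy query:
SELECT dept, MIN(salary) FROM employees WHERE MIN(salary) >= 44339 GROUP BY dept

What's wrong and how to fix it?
Bug: MIN() in WHERE is a misuse of aggregate

Fix: Use HAVING for the per-group MIN condition

Corrected query:
SELECT dept, MIN(salary) FROM employees GROUP BY dept HAVING MIN(salary) >= 44339

Result:
dept        | MIN(salary)
------------+------------
Engineering | 60882      
Legal       | 55922      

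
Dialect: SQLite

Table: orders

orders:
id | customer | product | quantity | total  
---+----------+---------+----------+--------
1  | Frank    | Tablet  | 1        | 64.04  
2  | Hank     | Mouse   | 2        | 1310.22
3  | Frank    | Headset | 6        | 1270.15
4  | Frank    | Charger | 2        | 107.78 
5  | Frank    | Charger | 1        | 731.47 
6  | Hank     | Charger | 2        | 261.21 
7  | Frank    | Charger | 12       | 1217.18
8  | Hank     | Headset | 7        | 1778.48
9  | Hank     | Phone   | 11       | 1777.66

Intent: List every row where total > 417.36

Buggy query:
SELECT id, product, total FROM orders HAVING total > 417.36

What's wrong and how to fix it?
Bug: This is a non-aggregate query (no GROUP BY, no aggregates), so in SQLite the HAVING clause is invalid here; a row-level condition belongs in WHERE

Fix: Replace HAVING with WHERE since the condition applies to individual rows

Corrected query:
SELECT id, product, total FROM orders WHERE total > 417.36

Result:
id | product | total  
---+---------+--------
2  | Mouse   | 1310.22
3  | Headset | 1270.15
5  | Charger | 731.47 
7  | Charger | 1217.18
8  | Headset | 1778.48
9  | Phone   | 1777.66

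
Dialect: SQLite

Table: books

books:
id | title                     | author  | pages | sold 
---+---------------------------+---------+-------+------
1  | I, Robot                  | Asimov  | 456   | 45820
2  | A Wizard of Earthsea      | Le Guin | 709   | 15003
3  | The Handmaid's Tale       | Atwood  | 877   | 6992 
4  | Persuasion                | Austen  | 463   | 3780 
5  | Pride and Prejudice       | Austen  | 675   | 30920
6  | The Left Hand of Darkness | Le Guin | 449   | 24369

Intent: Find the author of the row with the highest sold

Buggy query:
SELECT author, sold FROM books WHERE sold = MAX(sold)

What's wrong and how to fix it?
Bug: WHERE is evaluated per row; an aggregate over the whole table isn't defined there

Fix: Use a subquery: WHERE sold = (SELECT MAX(sold) FROM books)

Corrected query:
SELECT author, sold FROM books WHERE sold = (SELECT MAX(sold) FROM books)

Result:
author | sold 
-------+------
Asimov | 45820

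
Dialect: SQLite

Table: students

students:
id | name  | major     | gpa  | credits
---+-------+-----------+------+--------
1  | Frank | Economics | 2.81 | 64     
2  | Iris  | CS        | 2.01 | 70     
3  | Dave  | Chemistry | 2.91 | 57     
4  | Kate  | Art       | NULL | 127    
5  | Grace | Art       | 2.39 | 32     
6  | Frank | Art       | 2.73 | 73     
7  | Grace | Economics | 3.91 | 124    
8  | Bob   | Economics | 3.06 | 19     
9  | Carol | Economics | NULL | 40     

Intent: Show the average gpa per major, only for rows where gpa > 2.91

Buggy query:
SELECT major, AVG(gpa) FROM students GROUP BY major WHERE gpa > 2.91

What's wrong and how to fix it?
Bug: Row-level WHERE must come before GROUP BY in the clause order

Fix: Move the WHERE clause before GROUP BY

Corrected query:
SELECT major, AVG(gpa) FROM students WHERE gpa > 2.91 GROUP BY major

Result:
major     | AVG(gpa)
----------+---------
Economics | 3.485   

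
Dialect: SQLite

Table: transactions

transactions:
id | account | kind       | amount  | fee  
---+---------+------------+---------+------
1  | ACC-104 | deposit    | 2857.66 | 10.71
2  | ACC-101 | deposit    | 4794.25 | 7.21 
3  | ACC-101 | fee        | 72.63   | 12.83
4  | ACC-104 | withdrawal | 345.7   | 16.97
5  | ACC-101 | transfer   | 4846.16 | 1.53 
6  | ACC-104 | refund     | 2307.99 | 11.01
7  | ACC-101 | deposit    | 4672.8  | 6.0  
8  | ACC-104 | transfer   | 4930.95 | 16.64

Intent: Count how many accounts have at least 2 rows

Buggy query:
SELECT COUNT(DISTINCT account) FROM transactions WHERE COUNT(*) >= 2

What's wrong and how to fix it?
Bug: WHERE filters individual rows, not groups, so a group-level COUNT is invalid there

Fix: Use a subquery that GROUPs and filters with HAVING, then count its rows

Corrected query:
SELECT COUNT(*) FROM (SELECT account FROM transactions GROUP BY account HAVING COUNT(*) >= 2)

Result:
COUNT(*)
--------
2       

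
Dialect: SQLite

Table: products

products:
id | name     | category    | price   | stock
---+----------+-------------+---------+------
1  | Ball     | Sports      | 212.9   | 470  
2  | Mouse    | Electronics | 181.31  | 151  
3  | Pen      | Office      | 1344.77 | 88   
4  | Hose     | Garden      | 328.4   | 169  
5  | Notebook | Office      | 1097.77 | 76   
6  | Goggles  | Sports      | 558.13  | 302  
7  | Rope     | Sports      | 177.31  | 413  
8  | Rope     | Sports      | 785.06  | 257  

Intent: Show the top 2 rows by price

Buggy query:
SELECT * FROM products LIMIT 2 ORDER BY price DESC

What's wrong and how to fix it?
Bug: ORDER BY cannot follow LIMIT; LIMIT is the final clause

Fix: Swap the clauses: ORDER BY first, then LIMIT

Corrected query:
SELECT * FROM products ORDER BY price DESC LIMIT 2

Result:
id | name     | category | price   | stock
---+----------+----------+---------+------
3  | Pen      | Office   | 1344.77 | 88   
5  | Notebook | Office   | 1097.77 | 76   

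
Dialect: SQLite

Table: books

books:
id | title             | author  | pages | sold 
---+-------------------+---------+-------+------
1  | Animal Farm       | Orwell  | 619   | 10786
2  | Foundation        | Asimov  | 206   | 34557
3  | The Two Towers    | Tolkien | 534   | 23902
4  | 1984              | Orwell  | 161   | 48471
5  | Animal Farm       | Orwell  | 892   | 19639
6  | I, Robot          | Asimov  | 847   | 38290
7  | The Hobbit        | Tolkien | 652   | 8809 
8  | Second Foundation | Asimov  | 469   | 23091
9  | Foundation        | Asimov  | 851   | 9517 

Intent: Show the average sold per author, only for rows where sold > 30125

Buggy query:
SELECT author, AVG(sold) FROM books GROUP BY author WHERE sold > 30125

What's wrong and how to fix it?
Bug: WHERE cannot follow GROUP BY

Fix: Move the WHERE clause before GROUP BY

Corrected query:
SELECT author, AVG(sold) FROM books WHERE sold > 30125 GROUP BY author

Result:
author | AVG(sold)
-------+----------
Asimov | 36423.5  
Orwell | 48471    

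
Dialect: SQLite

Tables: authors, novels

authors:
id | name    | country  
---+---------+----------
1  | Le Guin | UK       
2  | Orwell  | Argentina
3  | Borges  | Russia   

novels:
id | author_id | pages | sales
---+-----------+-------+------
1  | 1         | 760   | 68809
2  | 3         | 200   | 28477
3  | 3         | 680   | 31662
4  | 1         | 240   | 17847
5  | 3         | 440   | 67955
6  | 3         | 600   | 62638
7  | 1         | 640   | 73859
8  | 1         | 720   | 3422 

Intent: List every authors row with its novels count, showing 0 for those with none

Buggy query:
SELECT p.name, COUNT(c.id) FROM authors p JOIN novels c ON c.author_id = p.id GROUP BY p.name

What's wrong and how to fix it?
Bug: An inner join excludes parents with zero children

Fix: Use LEFT JOIN so parents without children still appear (COUNT(c.id) gives 0)

Corrected query:
SELECT p.name, COUNT(c.id) FROM authors p LEFT JOIN novels c ON c.author_id = p.id GROUP BY p.name

Result:
name    | COUNT(c.id)
--------+------------
Borges  | 4          
Le Guin | 4          
Orwell  | 0          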